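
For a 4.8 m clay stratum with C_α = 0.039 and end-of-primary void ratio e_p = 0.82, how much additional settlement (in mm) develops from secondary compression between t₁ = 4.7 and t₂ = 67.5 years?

Secondary compression: S_s = C_α·H/(1+e_p)·log₁₀(t₂/t₁)
S_s = 0.039×4.8/(1+0.82)×log₁₀(67.5/4.7)
    = 0.1029 × 1.157 = 0.119 m

S_s ≈ 119 mm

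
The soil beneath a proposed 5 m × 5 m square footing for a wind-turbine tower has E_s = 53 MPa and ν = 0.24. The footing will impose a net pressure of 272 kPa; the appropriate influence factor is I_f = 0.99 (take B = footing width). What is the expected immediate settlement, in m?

Immediate (elastic) settlement: S_e = q·B·(1−ν²)/E_s · I_f.
E_s = 53 MPa = 53000 kPa.
S_e = 272 × 5 × (1 − 0.24²) / 53000 × 0.99
    = 272 × 5 × 0.9424 / 53000 × 0.99
    = 0.02394 m

S_e ≈ 0.0239 m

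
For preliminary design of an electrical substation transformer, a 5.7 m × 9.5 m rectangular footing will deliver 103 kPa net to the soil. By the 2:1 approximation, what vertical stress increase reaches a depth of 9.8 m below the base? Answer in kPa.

Δσ_z ≈ 18.6 kPa

By the 2:1 method the load spreads at 1 horizontal : 2 vertical, so at depth z the loaded area has grown by z in each plan dimension:
Δσ = qBL/((B+z)(L+z)) = 103×5.7×9.5/((5.7+9.8)(9.5+9.8)) = 18.644 kPa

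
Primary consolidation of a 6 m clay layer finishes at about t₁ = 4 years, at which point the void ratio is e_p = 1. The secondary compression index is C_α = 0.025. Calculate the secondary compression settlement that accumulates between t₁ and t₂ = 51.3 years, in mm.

Secondary compression: S_s = C_α·H/(1+e_p)·log₁₀(t₂/t₁)
S_s = 0.025×6/(1+1)×log₁₀(51.3/4)
    = 0.075 × 1.108 = 0.0831 m

S_s ≈ 83.1 mm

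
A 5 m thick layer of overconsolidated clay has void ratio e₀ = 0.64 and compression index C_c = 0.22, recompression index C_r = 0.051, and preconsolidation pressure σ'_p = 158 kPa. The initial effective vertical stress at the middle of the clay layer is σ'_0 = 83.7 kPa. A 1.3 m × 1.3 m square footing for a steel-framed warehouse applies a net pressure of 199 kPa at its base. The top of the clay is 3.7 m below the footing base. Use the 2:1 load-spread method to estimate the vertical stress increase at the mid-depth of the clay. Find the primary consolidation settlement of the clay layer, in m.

S_c ≈ 0.00466 m

Mid-depth of clay below the footing base: z = 3.7 + 5/2 = 6.2 m.
Stress increase at mid-clay by the 2:1 spreading method:
Δσ = qBL/((B+z)(L+z)) = 199×1.3×1.3/((1.3+6.2)(1.3+6.2)) = 5.9788 kPa
Final effective stress: σ'_f = 83.7 + 5.9788 = 89.679 kPa.
σ'_f = 89.679 ≤ σ'_p = 158 kPa, so the clay remains overconsolidated and only the recompression index applies:
S_c = C_r·H/(1+e₀)·log₁₀(σ'_f/σ'_0) = 0.051×5/1.64×log₁₀(89.679/83.7)
    = 0.15549 × 0.029965 = 0.004659 m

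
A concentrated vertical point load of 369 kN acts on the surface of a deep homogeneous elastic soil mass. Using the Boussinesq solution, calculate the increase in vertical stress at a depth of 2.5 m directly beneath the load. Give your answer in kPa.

Δσ_z ≈ 28.2 kPa

Boussinesq vertical stress below a point load on an elastic half-space:
Δσ_z = 3P/(2πz²) · [1 + (r/z)²]^(−5/2)
r/z = 0/2.5 = 0; [1+(r/z)²]^(−5/2) = 1.
Δσ_z = 3×369/(2π×2.5²) × 1 = 28.19 × 1 = 28.19 kPa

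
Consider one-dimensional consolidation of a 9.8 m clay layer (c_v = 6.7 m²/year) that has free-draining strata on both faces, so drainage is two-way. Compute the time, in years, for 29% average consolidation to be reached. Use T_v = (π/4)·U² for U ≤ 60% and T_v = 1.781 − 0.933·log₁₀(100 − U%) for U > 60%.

t ≈ 0.237 years

Drainage path length: H_d = H/2 = 4.9 m (double drainage).
U ≤ 60%: T_v = (π/4)·U² = (π/4)×0.29² = 0.066052.
t = T_v·H_d²/c_v = 0.066052×4.9²/6.7 = 0.2367 years.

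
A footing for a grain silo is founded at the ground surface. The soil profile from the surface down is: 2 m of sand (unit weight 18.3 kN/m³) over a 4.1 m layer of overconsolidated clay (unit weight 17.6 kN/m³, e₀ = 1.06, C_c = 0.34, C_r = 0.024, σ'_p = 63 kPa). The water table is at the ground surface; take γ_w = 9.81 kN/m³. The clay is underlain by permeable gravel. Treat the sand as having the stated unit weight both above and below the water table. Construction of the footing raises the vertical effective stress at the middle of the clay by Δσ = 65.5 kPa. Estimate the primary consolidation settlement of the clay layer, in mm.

S_c ≈ 145 mm

Mid-depth of clay below the ground surface: z = 2 + 4.1/2 = 4.05 m.
Total vertical stress at mid-clay: σ_v = 18.3×2 + 17.6×2.05 = 72.68 kPa.
Pore pressure: u = 9.81×(4.05 − 0) = 39.73 kPa.
Initial effective stress: σ'_0 = σ_v − u = 72.68 − 39.73 = 32.95 kPa.
Final effective stress: σ'_f = 32.95 + 65.5 = 98.45 kPa.
σ'_f = 98.45 > σ'_p = 63 kPa, so the stress path crosses the preconsolidation pressure — recompression up to σ'_p, then virgin compression beyond:
S_c = H/(1+e₀)·[C_r·log₁₀(σ'_p/σ'_0) + C_c·log₁₀(σ'_f/σ'_p)]
    = 4.1/2.06 × [0.024×log₁₀(63/32.95) + 0.34×log₁₀(98.45/63)]
    = 1.9903 × [0.0067556 + 0.065918] = 0.1446 m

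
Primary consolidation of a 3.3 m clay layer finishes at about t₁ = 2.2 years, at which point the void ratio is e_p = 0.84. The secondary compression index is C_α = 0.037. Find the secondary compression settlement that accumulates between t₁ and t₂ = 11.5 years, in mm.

Secondary compression: S_s = C_α·H/(1+e_p)·log₁₀(t₂/t₁)
S_s = 0.037×3.3/(1+0.84)×log₁₀(11.5/2.2)
    = 0.06636 × 0.7183 = 0.04766 m

S_s ≈ 47.7 mm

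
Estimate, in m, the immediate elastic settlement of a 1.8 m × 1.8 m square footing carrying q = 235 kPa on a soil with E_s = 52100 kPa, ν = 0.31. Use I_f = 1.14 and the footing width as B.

Immediate (elastic) settlement: S_e = q·B·(1−ν²)/E_s · I_f.
S_e = 235 × 1.8 × (1 − 0.31²) / 52100 × 1.14
    = 235 × 1.8 × 0.9039 / 52100 × 1.14
    = 0.008366 m

S_e ≈ 0.00837 m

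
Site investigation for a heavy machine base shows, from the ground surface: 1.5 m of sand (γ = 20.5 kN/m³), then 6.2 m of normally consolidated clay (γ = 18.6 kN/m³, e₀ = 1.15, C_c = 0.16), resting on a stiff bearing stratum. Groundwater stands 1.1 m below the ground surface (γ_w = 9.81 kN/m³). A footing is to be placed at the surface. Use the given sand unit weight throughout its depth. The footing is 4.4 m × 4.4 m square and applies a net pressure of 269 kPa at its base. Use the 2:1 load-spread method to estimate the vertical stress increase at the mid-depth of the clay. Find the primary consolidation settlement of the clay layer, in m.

S_c ≈ 0.157 m

Mid-depth of clay below the ground surface: z = 1.5 + 6.2/2 = 4.6 m.
Total vertical stress at mid-clay: σ_v = 20.5×1.5 + 18.6×3.1 = 88.41 kPa.
Pore pressure: u = 9.81×(4.6 − 1.1) = 34.335 kPa.
Initial effective stress: σ'_0 = σ_v − u = 88.41 − 34.335 = 54.075 kPa.
Stress increase at mid-clay by the 2:1 spreading method:
Δσ = qBL/((B+z)(L+z)) = 269×4.4×4.4/((4.4+4.6)(4.4+4.6)) = 64.294 kPa
Final effective stress: σ'_f = σ'_0 + Δσ = 54.075 + 64.294 = 118.37 kPa.
Normally consolidated clay, so the full stress increment lies on the virgin compression line:
S_c = C_c·H/(1+e₀)·log₁₀(σ'_f/σ'_0) = 0.16×6.2/(1+1.15)×log₁₀(118.37/54.075)
    = 0.4614 × 0.34025 = 0.157 m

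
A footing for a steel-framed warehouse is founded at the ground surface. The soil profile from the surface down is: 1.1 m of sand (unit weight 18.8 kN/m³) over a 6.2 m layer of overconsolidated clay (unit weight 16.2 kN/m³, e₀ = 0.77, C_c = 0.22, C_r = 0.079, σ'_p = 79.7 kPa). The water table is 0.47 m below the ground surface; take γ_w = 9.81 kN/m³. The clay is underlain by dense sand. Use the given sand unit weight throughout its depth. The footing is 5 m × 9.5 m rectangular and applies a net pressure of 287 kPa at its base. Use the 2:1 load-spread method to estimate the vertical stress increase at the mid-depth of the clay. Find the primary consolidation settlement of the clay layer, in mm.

S_c ≈ 296 mm

Mid-depth of clay below the ground surface: z = 1.1 + 6.2/2 = 4.2 m.
Total vertical stress at mid-clay: σ_v = 18.8×1.1 + 16.2×3.1 = 70.9 kPa.
Pore pressure: u = 9.81×(4.2 − 0.47) = 36.591 kPa.
Initial effective stress: σ'_0 = σ_v − u = 70.9 − 36.591 = 34.309 kPa.
Stress increase at mid-clay by the 2:1 spreading method:
Δσ = qBL/((B+z)(L+z)) = 287×5×9.5/((5+4.2)(9.5+4.2)) = 108.16 kPa
Final effective stress: σ'_f = 34.309 + 108.16 = 142.47 kPa.
σ'_f = 142.47 > σ'_p = 79.7 kPa, so the stress path crosses the preconsolidation pressure — recompression up to σ'_p, then virgin compression beyond:
S_c = H/(1+e₀)·[C_r·log₁₀(σ'_p/σ'_0) + C_c·log₁₀(σ'_f/σ'_p)]
    = 6.2/1.77 × [0.079×log₁₀(79.7/34.309) + 0.22×log₁₀(142.47/79.7)]
    = 3.5028 × [0.028918 + 0.055498] = 0.2957 m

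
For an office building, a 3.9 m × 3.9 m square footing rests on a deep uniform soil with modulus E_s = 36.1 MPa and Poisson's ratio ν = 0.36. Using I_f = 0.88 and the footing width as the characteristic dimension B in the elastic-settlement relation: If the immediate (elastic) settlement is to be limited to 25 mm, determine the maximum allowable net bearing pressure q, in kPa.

q ≈ 302 kPa

E_s = 36.1 MPa = 36100 kPa.
S_e = q·B·(1−ν²)/E_s · I_f  ⇒  q = S_e·E_s / (B·(1−ν²)·I_f).
q = 0.025 × 36100 / (3.9 × 0.8704 × 0.88) = 302.1 kPa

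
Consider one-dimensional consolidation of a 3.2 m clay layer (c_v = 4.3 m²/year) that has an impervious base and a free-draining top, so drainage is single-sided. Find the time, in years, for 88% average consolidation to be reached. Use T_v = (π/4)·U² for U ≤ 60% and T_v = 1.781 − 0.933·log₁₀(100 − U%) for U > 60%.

Drainage path length: H_d = H = 3.2 m (single drainage).
U > 60%: T_v = 1.781 − 0.933·log₁₀(100 − 88) = 0.77412.
t = T_v·H_d²/c_v = 0.77412×3.2²/4.3 = 1.843 years.

t ≈ 1.84 years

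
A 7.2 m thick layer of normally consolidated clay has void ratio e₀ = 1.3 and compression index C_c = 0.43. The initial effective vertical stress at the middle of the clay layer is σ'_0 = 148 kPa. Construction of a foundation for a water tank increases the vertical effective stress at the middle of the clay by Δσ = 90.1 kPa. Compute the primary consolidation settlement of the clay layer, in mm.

Final effective stress: σ'_f = σ'_0 + Δσ = 148 + 90.1 = 238.1 kPa.
Normally consolidated clay, so the full stress increment lies on the virgin compression line:
S_c = C_c·H/(1+e₀)·log₁₀(σ'_f/σ'_0) = 0.43×7.2/(1+1.3)×log₁₀(238.1/148)
    = 1.3461 × 0.2065 = 0.278 m

S_c ≈ 278 mm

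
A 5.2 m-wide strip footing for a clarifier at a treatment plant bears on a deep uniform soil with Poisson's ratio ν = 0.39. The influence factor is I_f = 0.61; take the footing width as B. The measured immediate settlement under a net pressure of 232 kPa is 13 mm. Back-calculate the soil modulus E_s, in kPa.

S_e = q·B·(1−ν²)/E_s · I_f  ⇒  E_s = q·B·(1−ν²)·I_f / S_e.
E_s = 232 × 5.2 × 0.8479 × 0.61 / 0.013 = 48000 kPa

E_s ≈ 48000 kPa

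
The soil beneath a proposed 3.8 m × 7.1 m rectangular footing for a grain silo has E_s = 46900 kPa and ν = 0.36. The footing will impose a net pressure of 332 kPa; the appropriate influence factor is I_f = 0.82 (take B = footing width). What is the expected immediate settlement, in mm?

Immediate (elastic) settlement: S_e = q·B·(1−ν²)/E_s · I_f.
S_e = 332 × 3.8 × (1 − 0.36²) / 46900 × 0.82
    = 332 × 3.8 × 0.8704 / 46900 × 0.82
    = 0.0192 m = 19.2 mm

S_e ≈ 19.2 mm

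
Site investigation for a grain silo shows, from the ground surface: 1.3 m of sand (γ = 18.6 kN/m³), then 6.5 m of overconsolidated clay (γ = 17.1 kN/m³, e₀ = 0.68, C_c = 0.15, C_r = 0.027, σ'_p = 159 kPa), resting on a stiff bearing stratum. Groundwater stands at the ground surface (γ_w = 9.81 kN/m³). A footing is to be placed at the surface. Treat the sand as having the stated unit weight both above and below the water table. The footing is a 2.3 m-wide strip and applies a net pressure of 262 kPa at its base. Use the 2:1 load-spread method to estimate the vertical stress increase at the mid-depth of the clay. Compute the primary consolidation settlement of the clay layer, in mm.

Mid-depth of clay below the ground surface: z = 1.3 + 6.5/2 = 4.55 m.
Total vertical stress at mid-clay: σ_v = 18.6×1.3 + 17.1×3.25 = 79.755 kPa.
Pore pressure: u = 9.81×(4.55 − 0) = 44.636 kPa.
Initial effective stress: σ'_0 = σ_v − u = 79.755 − 44.636 = 35.119 kPa.
Stress increase at mid-clay by the 2:1 spreading method:
Δσ = qB/(B+z) = 262×2.3/(2.3+4.55) = 87.971 kPa
Final effective stress: σ'_f = 35.119 + 87.971 = 123.09 kPa.
σ'_f = 123.09 ≤ σ'_p = 159 kPa, so the clay remains overconsolidated and only the recompression index applies:
S_c = C_r·H/(1+e₀)·log₁₀(σ'_f/σ'_0) = 0.027×6.5/1.68×log₁₀(123.09/35.119)
    = 0.10446 × 0.54468 = 0.0569 m

S_c ≈ 56.9 mm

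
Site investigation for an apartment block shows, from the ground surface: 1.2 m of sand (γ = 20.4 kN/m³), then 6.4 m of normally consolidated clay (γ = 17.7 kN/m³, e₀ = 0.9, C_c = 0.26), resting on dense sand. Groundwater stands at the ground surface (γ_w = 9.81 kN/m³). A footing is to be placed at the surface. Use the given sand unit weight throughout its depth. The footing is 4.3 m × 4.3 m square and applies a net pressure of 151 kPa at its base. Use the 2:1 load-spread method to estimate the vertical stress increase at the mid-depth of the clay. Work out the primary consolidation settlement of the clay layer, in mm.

Mid-depth of clay below the ground surface: z = 1.2 + 6.4/2 = 4.4 m.
Total vertical stress at mid-clay: σ_v = 20.4×1.2 + 17.7×3.2 = 81.12 kPa.
Pore pressure: u = 9.81×(4.4 − 0) = 43.164 kPa.
Initial effective stress: σ'_0 = σ_v − u = 81.12 − 43.164 = 37.956 kPa.
Stress increase at mid-clay by the 2:1 spreading method:
Δσ = qBL/((B+z)(L+z)) = 151×4.3×4.3/((4.3+4.4)(4.3+4.4)) = 36.887 kPa
Final effective stress: σ'_f = σ'_0 + Δσ = 37.956 + 36.887 = 74.843 kPa.
Normally consolidated clay, so the full stress increment lies on the virgin compression line:
S_c = C_c·H/(1+e₀)·log₁₀(σ'_f/σ'_0) = 0.26×6.4/(1+0.9)×log₁₀(74.843/37.956)
    = 0.87579 × 0.29487 = 0.2582 m

S_c ≈ 258 mm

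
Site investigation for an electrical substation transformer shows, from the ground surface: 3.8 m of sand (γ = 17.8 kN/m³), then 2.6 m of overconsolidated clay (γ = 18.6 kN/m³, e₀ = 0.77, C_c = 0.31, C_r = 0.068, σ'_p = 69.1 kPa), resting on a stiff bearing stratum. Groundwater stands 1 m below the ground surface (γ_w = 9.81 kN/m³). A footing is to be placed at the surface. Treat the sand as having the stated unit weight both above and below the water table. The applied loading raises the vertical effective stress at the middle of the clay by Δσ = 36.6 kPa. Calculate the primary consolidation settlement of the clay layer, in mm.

Mid-depth of clay below the ground surface: z = 3.8 + 2.6/2 = 5.1 m.
Total vertical stress at mid-clay: σ_v = 17.8×3.8 + 18.6×1.3 = 91.82 kPa.
Pore pressure: u = 9.81×(5.1 − 1) = 40.221 kPa.
Initial effective stress: σ'_0 = σ_v − u = 91.82 − 40.221 = 51.599 kPa.
Final effective stress: σ'_f = 51.599 + 36.6 = 88.199 kPa.
σ'_f = 88.199 > σ'_p = 69.1 kPa, so the stress path crosses the preconsolidation pressure — recompression up to σ'_p, then virgin compression beyond:
S_c = H/(1+e₀)·[C_r·log₁₀(σ'_p/σ'_0) + C_c·log₁₀(σ'_f/σ'_p)]
    = 2.6/1.77 × [0.068×log₁₀(69.1/51.599) + 0.31×log₁₀(88.199/69.1)]
    = 1.4689 × [0.0086249 + 0.032856] = 0.06093 m

S_c ≈ 60.9 mm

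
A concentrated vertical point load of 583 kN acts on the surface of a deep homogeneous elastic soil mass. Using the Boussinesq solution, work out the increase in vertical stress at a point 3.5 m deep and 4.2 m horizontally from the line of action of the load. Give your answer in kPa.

Boussinesq vertical stress below a point load on an elastic half-space:
Δσ_z = 3P/(2πz²) · [1 + (r/z)²]^(−5/2)
r/z = 4.2/3.5 = 1.2; [1+(r/z)²]^(−5/2) = 0.10753.
Δσ_z = 3×583/(2π×3.5²) × 0.10753 = 22.723 × 0.10753 = 2.443 kPa

Δσ_z ≈ 2.44 kPa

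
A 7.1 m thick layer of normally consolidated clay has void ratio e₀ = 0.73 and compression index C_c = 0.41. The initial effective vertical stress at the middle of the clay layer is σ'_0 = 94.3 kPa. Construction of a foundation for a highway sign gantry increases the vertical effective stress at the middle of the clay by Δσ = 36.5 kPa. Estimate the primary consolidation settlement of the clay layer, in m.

Final effective stress: σ'_f = σ'_0 + Δσ = 94.3 + 36.5 = 130.8 kPa.
Normally consolidated clay, so the full stress increment lies on the virgin compression line:
S_c = C_c·H/(1+e₀)·log₁₀(σ'_f/σ'_0) = 0.41×7.1/(1+0.73)×log₁₀(130.8/94.3)
    = 1.6827 × 0.1421 = 0.2391 m

S_c ≈ 0.239 m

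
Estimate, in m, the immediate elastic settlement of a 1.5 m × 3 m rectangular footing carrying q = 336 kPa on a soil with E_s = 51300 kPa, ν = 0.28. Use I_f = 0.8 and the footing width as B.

S_e ≈ 0.00724 m

Immediate (elastic) settlement: S_e = q·B·(1−ν²)/E_s · I_f.
S_e = 336 × 1.5 × (1 − 0.28²) / 51300 × 0.8
    = 336 × 1.5 × 0.9216 / 51300 × 0.8
    = 0.007243 m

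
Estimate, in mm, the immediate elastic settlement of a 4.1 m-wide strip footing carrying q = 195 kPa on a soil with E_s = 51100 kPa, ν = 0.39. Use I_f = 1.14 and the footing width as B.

Immediate (elastic) settlement: S_e = q·B·(1−ν²)/E_s · I_f.
S_e = 195 × 4.1 × (1 − 0.39²) / 51100 × 1.14
    = 195 × 4.1 × 0.8479 / 51100 × 1.14
    = 0.01512 m = 15.12 mm

S_e ≈ 15.1 mm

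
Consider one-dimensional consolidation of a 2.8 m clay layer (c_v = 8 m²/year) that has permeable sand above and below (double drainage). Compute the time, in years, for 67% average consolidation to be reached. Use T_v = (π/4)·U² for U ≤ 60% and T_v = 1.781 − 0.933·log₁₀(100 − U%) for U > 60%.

Drainage path length: H_d = H/2 = 1.4 m (double drainage).
U > 60%: T_v = 1.781 − 0.933·log₁₀(100 − 67) = 0.36423.
t = T_v·H_d²/c_v = 0.36423×1.4²/8 = 0.08924 years.

t ≈ 0.0892 years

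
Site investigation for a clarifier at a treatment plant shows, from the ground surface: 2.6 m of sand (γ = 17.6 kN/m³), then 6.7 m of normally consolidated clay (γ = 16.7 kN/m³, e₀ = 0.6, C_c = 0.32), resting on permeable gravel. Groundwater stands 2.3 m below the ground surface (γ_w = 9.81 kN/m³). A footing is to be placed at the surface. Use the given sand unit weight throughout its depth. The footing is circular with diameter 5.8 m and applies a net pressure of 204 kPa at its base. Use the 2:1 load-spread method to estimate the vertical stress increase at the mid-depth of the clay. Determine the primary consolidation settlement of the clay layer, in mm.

S_c ≈ 327 mm

Mid-depth of clay below the ground surface: z = 2.6 + 6.7/2 = 5.95 m.
Total vertical stress at mid-clay: σ_v = 17.6×2.6 + 16.7×3.35 = 101.71 kPa.
Pore pressure: u = 9.81×(5.95 − 2.3) = 35.806 kPa.
Initial effective stress: σ'_0 = σ_v − u = 101.71 − 35.806 = 65.904 kPa.
Stress increase at mid-clay by the 2:1 spreading method:
Δσ ≈ qD²/(D+z)² = 204×5.8²/(5.8+5.95)² = 49.706 kPa
Final effective stress: σ'_f = σ'_0 + Δσ = 65.904 + 49.706 = 115.61 kPa.
Normally consolidated clay, so the full stress increment lies on the virgin compression line:
S_c = C_c·H/(1+e₀)·log₁₀(σ'_f/σ'_0) = 0.32×6.7/(1+0.6)×log₁₀(115.61/65.904)
    = 1.34 × 0.24408 = 0.3271 m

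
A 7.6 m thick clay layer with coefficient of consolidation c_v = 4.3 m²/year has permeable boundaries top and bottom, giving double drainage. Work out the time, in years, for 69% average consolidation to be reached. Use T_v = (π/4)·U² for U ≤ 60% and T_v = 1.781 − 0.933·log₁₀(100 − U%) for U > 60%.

Drainage path length: H_d = H/2 = 3.8 m (double drainage).
U > 60%: T_v = 1.781 − 0.933·log₁₀(100 − 69) = 0.38956.
t = T_v·H_d²/c_v = 0.38956×3.8²/4.3 = 1.308 years.

t ≈ 1.31 years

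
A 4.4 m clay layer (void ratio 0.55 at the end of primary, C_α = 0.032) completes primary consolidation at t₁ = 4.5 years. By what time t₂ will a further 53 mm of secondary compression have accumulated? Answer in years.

S_s = C_α·H/(1+e_p)·log₁₀(t₂/t₁) ⇒ log₁₀(t₂/t₁) = S_s·(1+e_p)/(C_α·H).
log₁₀(t₂/t₁) = 0.053 × (1+0.55) / (0.032×4.4) = 0.5835
t₂ = t₁ × 10^0.5835 = 4.5 × 3.832 = 17.25 years

t₂ ≈ 17.2 years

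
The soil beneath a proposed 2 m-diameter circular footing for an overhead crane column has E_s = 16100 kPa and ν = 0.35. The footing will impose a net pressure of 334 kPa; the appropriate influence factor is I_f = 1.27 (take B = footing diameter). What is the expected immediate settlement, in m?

S_e ≈ 0.0462 m

Immediate (elastic) settlement: S_e = q·B·(1−ν²)/E_s · I_f.
S_e = 334 × 2 × (1 − 0.35²) / 16100 × 1.27
    = 334 × 2 × 0.8775 / 16100 × 1.27
    = 0.04624 m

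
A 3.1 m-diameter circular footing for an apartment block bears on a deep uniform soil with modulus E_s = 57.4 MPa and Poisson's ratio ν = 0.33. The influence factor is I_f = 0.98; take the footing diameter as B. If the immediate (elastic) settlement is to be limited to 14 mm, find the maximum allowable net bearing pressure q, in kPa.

q ≈ 297 kPa

E_s = 57.4 MPa = 57400 kPa.
S_e = q·B·(1−ν²)/E_s · I_f  ⇒  q = S_e·E_s / (B·(1−ν²)·I_f).
q = 0.014 × 57400 / (3.1 × 0.8911 × 0.98) = 296.8 kPa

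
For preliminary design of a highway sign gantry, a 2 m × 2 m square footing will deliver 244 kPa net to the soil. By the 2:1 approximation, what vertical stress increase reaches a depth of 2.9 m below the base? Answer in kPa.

Δσ_z ≈ 40.6 kPa

By the 2:1 method the load spreads at 1 horizontal : 2 vertical, so at depth z the loaded area has grown by z in each plan dimension:
Δσ = qBL/((B+z)(L+z)) = 244×2×2/((2+2.9)(2+2.9)) = 40.65 kPa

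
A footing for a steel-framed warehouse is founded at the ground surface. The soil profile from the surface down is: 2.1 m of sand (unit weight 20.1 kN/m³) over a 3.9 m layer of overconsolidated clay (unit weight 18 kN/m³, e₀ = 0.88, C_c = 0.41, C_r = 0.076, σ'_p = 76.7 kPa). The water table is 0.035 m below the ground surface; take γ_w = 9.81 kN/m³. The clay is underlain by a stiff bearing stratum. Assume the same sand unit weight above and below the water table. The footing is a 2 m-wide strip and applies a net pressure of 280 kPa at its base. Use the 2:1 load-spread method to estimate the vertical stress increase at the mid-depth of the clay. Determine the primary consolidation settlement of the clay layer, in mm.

Mid-depth of clay below the ground surface: z = 2.1 + 3.9/2 = 4.05 m.
Total vertical stress at mid-clay: σ_v = 20.1×2.1 + 18×1.95 = 77.31 kPa.
Pore pressure: u = 9.81×(4.05 − 0.035) = 39.387 kPa.
Initial effective stress: σ'_0 = σ_v − u = 77.31 − 39.387 = 37.923 kPa.
Stress increase at mid-clay by the 2:1 spreading method:
Δσ = qB/(B+z) = 280×2/(2+4.05) = 92.562 kPa
Final effective stress: σ'_f = 37.923 + 92.562 = 130.49 kPa.
σ'_f = 130.49 > σ'_p = 76.7 kPa, so the stress path crosses the preconsolidation pressure — recompression up to σ'_p, then virgin compression beyond:
S_c = H/(1+e₀)·[C_r·log₁₀(σ'_p/σ'_0) + C_c·log₁₀(σ'_f/σ'_p)]
    = 3.9/1.88 × [0.076×log₁₀(76.7/37.923) + 0.41×log₁₀(130.49/76.7)]
    = 2.0745 × [0.023248 + 0.094621] = 0.2445 m

S_c ≈ 245 mm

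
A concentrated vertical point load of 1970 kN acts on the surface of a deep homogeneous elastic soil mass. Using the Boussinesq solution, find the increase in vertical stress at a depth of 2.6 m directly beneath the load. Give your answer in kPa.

Boussinesq vertical stress below a point load on an elastic half-space:
Δσ_z = 3P/(2πz²) · [1 + (r/z)²]^(−5/2)
r/z = 0/2.6 = 0; [1+(r/z)²]^(−5/2) = 1.
Δσ_z = 3×1970/(2π×2.6²) × 1 = 139.14 × 1 = 139.1 kPa

Δσ_z ≈ 139 kPa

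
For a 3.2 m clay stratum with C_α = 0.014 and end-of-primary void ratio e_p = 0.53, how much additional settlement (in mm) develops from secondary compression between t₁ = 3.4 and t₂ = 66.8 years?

Secondary compression: S_s = C_α·H/(1+e_p)·log₁₀(t₂/t₁)
S_s = 0.014×3.2/(1+0.53)×log₁₀(66.8/3.4)
    = 0.02928 × 1.293 = 0.03787 m

S_s ≈ 37.9 mm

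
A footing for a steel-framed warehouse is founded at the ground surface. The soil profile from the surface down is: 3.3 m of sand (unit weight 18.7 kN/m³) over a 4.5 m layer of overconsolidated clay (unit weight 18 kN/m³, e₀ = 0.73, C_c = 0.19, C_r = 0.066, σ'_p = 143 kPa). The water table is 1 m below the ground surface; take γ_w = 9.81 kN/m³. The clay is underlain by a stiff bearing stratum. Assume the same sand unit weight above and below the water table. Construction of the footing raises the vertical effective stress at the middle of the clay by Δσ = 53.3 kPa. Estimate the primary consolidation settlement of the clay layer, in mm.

S_c ≈ 48.9 mm

Mid-depth of clay below the ground surface: z = 3.3 + 4.5/2 = 5.55 m.
Total vertical stress at mid-clay: σ_v = 18.7×3.3 + 18×2.25 = 102.21 kPa.
Pore pressure: u = 9.81×(5.55 − 1) = 44.636 kPa.
Initial effective stress: σ'_0 = σ_v − u = 102.21 − 44.636 = 57.574 kPa.
Final effective stress: σ'_f = 57.574 + 53.3 = 110.87 kPa.
σ'_f = 110.87 ≤ σ'_p = 143 kPa, so the clay remains overconsolidated and only the recompression index applies:
S_c = C_r·H/(1+e₀)·log₁₀(σ'_f/σ'_0) = 0.066×4.5/1.73×log₁₀(110.87/57.574)
    = 0.17168 × 0.28459 = 0.04886 m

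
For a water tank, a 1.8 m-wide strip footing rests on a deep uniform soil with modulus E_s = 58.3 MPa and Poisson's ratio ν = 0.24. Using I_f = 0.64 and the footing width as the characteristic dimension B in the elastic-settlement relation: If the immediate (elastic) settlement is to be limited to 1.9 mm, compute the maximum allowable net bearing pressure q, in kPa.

q ≈ 102 kPa

E_s = 58.3 MPa = 58300 kPa.
S_e = q·B·(1−ν²)/E_s · I_f  ⇒  q = S_e·E_s / (B·(1−ν²)·I_f).
q = 0.0019 × 58300 / (1.8 × 0.9424 × 0.64) = 102 kPa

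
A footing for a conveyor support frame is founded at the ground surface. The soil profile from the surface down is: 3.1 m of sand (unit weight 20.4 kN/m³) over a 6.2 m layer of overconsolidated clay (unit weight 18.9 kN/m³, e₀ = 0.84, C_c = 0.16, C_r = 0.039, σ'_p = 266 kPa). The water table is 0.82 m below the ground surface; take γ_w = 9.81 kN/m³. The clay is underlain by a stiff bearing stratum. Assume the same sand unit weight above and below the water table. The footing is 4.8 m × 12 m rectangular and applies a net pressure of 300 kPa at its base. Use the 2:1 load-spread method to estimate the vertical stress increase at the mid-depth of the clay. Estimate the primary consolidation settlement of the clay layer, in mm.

S_c ≈ 46.3 mm

Mid-depth of clay below the ground surface: z = 3.1 + 6.2/2 = 6.2 m.
Total vertical stress at mid-clay: σ_v = 20.4×3.1 + 18.9×3.1 = 121.83 kPa.
Pore pressure: u = 9.81×(6.2 − 0.82) = 52.778 kPa.
Initial effective stress: σ'_0 = σ_v − u = 121.83 − 52.778 = 69.052 kPa.
Stress increase at mid-clay by the 2:1 spreading method:
Δσ = qBL/((B+z)(L+z)) = 300×4.8×12/((4.8+6.2)(12+6.2)) = 86.314 kPa
Final effective stress: σ'_f = 69.052 + 86.314 = 155.37 kPa.
σ'_f = 155.37 ≤ σ'_p = 266 kPa, so the clay remains overconsolidated and only the recompression index applies:
S_c = C_r·H/(1+e₀)·log₁₀(σ'_f/σ'_0) = 0.039×6.2/1.84×log₁₀(155.37/69.052)
    = 0.13141 × 0.35219 = 0.04628 m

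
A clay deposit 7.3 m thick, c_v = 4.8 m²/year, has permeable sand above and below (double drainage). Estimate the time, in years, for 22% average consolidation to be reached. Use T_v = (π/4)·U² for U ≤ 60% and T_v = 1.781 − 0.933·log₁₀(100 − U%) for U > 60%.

Drainage path length: H_d = H/2 = 3.65 m (double drainage).
U ≤ 60%: T_v = (π/4)·U² = (π/4)×0.22² = 0.038013.
t = T_v·H_d²/c_v = 0.038013×3.65²/4.8 = 0.1055 years.

t ≈ 0.106 years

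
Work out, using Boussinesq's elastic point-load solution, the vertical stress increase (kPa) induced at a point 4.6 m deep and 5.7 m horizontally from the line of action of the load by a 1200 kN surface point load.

Boussinesq vertical stress below a point load on an elastic half-space:
Δσ_z = 3P/(2πz²) · [1 + (r/z)²]^(−5/2)
r/z = 5.7/4.6 = 1.2391; [1+(r/z)²]^(−5/2) = 0.097693.
Δσ_z = 3×1200/(2π×4.6²) × 0.097693 = 27.077 × 0.097693 = 2.645 kPa

Δσ_z ≈ 2.65 kPa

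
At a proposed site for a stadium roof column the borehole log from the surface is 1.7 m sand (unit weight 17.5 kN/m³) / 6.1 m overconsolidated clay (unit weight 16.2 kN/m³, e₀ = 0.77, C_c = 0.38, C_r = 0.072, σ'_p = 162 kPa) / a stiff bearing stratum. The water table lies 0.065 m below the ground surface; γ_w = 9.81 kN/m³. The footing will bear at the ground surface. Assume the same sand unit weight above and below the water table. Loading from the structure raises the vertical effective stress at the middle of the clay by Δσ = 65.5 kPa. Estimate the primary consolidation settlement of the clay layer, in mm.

S_c ≈ 117 mm

Mid-depth of clay below the ground surface: z = 1.7 + 6.1/2 = 4.75 m.
Total vertical stress at mid-clay: σ_v = 17.5×1.7 + 16.2×3.05 = 79.16 kPa.
Pore pressure: u = 9.81×(4.75 − 0.065) = 45.96 kPa.
Initial effective stress: σ'_0 = σ_v − u = 79.16 − 45.96 = 33.2 kPa.
Final effective stress: σ'_f = 33.2 + 65.5 = 98.7 kPa.
σ'_f = 98.7 ≤ σ'_p = 162 kPa, so the clay remains overconsolidated and only the recompression index applies:
S_c = C_r·H/(1+e₀)·log₁₀(σ'_f/σ'_0) = 0.072×6.1/1.77×log₁₀(98.7/33.2)
    = 0.24813 × 0.47318 = 0.1174 m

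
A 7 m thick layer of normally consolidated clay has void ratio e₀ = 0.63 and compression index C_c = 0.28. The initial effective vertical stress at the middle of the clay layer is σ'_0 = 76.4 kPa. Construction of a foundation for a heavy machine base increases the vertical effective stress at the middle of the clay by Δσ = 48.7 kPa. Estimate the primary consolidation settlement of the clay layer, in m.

Final effective stress: σ'_f = σ'_0 + Δσ = 76.4 + 48.7 = 125.1 kPa.
Normally consolidated clay, so the full stress increment lies on the virgin compression line:
S_c = C_c·H/(1+e₀)·log₁₀(σ'_f/σ'_0) = 0.28×7/(1+0.63)×log₁₀(125.1/76.4)
    = 1.2025 × 0.21416 = 0.2575 m

S_c ≈ 0.258 m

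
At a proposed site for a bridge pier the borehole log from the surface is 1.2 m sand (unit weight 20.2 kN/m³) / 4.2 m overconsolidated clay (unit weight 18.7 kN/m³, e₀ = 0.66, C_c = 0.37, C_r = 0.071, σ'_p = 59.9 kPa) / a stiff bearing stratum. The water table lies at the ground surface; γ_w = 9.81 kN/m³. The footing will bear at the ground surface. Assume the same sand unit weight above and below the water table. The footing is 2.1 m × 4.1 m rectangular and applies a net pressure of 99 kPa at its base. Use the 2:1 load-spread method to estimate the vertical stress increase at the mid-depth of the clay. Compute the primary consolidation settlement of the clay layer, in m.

S_c ≈ 0.0407 m

Mid-depth of clay below the ground surface: z = 1.2 + 4.2/2 = 3.3 m.
Total vertical stress at mid-clay: σ_v = 20.2×1.2 + 18.7×2.1 = 63.51 kPa.
Pore pressure: u = 9.81×(3.3 − 0) = 32.373 kPa.
Initial effective stress: σ'_0 = σ_v − u = 63.51 − 32.373 = 31.137 kPa.
Stress increase at mid-clay by the 2:1 spreading method:
Δσ = qBL/((B+z)(L+z)) = 99×2.1×4.1/((2.1+3.3)(4.1+3.3)) = 21.331 kPa
Final effective stress: σ'_f = 31.137 + 21.331 = 52.468 kPa.
σ'_f = 52.468 ≤ σ'_p = 59.9 kPa, so the clay remains overconsolidated and only the recompression index applies:
S_c = C_r·H/(1+e₀)·log₁₀(σ'_f/σ'_0) = 0.071×4.2/1.66×log₁₀(52.468/31.137)
    = 0.17964 × 0.22662 = 0.04071 m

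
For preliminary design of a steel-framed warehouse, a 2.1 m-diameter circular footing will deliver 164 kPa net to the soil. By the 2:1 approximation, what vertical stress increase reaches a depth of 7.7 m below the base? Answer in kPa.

Δσ_z ≈ 7.53 kPa

By the 2:1 method the load spreads at 1 horizontal : 2 vertical, so at depth z the loaded area has grown by z in each plan dimension:
Δσ ≈ qD²/(D+z)² = 164×2.1²/(2.1+7.7)² = 7.5306 kPa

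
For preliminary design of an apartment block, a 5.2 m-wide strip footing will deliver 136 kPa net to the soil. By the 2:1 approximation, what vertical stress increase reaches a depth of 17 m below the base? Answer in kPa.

By the 2:1 method the load spreads at 1 horizontal : 2 vertical, so at depth z the loaded area has grown by z in each plan dimension:
Δσ = qB/(B+z) = 136×5.2/(5.2+17) = 31.856 kPa

Δσ_z ≈ 31.9 kPa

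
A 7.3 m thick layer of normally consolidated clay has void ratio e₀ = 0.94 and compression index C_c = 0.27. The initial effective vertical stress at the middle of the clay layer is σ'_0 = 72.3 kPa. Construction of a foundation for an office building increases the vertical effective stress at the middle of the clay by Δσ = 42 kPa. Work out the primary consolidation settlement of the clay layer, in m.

Final effective stress: σ'_f = σ'_0 + Δσ = 72.3 + 42 = 114.3 kPa.
Normally consolidated clay, so the full stress increment lies on the virgin compression line:
S_c = C_c·H/(1+e₀)·log₁₀(σ'_f/σ'_0) = 0.27×7.3/(1+0.94)×log₁₀(114.3/72.3)
    = 1.016 × 0.19891 = 0.2021 m

S_c ≈ 0.202 m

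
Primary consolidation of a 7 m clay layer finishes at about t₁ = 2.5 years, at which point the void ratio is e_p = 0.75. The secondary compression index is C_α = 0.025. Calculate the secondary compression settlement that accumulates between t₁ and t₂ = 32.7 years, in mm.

Secondary compression: S_s = C_α·H/(1+e_p)·log₁₀(t₂/t₁)
S_s = 0.025×7/(1+0.75)×log₁₀(32.7/2.5)
    = 0.1 × 1.117 = 0.1117 m

S_s ≈ 112 mm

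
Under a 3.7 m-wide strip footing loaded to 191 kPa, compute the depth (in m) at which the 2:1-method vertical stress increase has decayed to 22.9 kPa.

z ≈ 27.2 m

2:1 spreading — at depth z the loaded area has grown by z in each plan dimension:
qB/(B+z) = Δσ_z ⇒ z = qB/Δσ_z − B = 191×3.7/22.9 − 3.7 = 27.16 m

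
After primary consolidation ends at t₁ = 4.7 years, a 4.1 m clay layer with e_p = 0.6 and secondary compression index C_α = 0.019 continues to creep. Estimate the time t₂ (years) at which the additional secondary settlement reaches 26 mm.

t₂ ≈ 16.1 years

S_s = C_α·H/(1+e_p)·log₁₀(t₂/t₁) ⇒ log₁₀(t₂/t₁) = S_s·(1+e_p)/(C_α·H).
log₁₀(t₂/t₁) = 0.026 × (1+0.6) / (0.019×4.1) = 0.534
t₂ = t₁ × 10^0.534 = 4.7 × 3.42 = 16.07 years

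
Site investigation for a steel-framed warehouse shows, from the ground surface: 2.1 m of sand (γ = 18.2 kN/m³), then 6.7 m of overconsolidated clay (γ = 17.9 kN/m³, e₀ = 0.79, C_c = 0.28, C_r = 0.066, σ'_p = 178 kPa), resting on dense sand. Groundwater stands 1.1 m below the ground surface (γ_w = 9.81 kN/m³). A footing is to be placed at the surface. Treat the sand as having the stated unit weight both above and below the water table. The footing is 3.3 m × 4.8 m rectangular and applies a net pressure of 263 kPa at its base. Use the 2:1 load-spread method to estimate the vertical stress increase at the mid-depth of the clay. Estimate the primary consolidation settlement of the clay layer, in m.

Mid-depth of clay below the ground surface: z = 2.1 + 6.7/2 = 5.45 m.
Total vertical stress at mid-clay: σ_v = 18.2×2.1 + 17.9×3.35 = 98.185 kPa.
Pore pressure: u = 9.81×(5.45 − 1.1) = 42.673 kPa.
Initial effective stress: σ'_0 = σ_v − u = 98.185 − 42.673 = 55.512 kPa.
Stress increase at mid-clay by the 2:1 spreading method:
Δσ = qBL/((B+z)(L+z)) = 263×3.3×4.8/((3.3+5.45)(4.8+5.45)) = 46.449 kPa
Final effective stress: σ'_f = 55.512 + 46.449 = 101.96 kPa.
σ'_f = 101.96 ≤ σ'_p = 178 kPa, so the clay remains overconsolidated and only the recompression index applies:
S_c = C_r·H/(1+e₀)·log₁₀(σ'_f/σ'_0) = 0.066×6.7/1.79×log₁₀(101.96/55.512)
    = 0.24704 × 0.26404 = 0.06523 m

S_c ≈ 0.0652 m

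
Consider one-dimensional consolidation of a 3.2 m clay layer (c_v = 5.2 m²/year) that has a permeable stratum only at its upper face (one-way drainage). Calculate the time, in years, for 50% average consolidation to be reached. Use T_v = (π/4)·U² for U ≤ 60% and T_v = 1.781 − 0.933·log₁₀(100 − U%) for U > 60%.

t ≈ 0.387 years

Drainage path length: H_d = H = 3.2 m (single drainage).
U ≤ 60%: T_v = (π/4)·U² = (π/4)×0.5² = 0.19635.
t = T_v·H_d²/c_v = 0.19635×3.2²/5.2 = 0.3867 years.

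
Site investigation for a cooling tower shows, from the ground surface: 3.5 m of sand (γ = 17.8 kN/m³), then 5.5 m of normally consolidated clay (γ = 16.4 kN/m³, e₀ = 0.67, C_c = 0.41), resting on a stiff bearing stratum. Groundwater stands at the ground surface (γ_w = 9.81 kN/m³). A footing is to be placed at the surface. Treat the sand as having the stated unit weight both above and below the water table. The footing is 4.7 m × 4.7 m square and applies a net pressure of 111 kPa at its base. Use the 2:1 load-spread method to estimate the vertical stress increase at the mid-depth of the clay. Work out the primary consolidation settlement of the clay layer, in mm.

Mid-depth of clay below the ground surface: z = 3.5 + 5.5/2 = 6.25 m.
Total vertical stress at mid-clay: σ_v = 17.8×3.5 + 16.4×2.75 = 107.4 kPa.
Pore pressure: u = 9.81×(6.25 − 0) = 61.312 kPa.
Initial effective stress: σ'_0 = σ_v − u = 107.4 − 61.312 = 46.088 kPa.
Stress increase at mid-clay by the 2:1 spreading method:
Δσ = qBL/((B+z)(L+z)) = 111×4.7×4.7/((4.7+6.25)(4.7+6.25)) = 20.45 kPa
Final effective stress: σ'_f = σ'_0 + Δσ = 46.088 + 20.45 = 66.538 kPa.
Normally consolidated clay, so the full stress increment lies on the virgin compression line:
S_c = C_c·H/(1+e₀)·log₁₀(σ'_f/σ'_0) = 0.41×5.5/(1+0.67)×log₁₀(66.538/46.088)
    = 1.3503 × 0.15948 = 0.2153 m

S_c ≈ 215 mm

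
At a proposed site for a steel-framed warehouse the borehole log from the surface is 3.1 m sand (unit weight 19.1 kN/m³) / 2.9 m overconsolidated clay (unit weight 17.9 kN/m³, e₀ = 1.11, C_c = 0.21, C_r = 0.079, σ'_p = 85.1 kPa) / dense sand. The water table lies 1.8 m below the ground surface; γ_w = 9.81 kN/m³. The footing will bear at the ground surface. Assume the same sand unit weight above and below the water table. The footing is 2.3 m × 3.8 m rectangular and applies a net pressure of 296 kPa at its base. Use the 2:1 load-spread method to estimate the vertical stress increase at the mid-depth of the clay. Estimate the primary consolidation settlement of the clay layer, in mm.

Mid-depth of clay below the ground surface: z = 3.1 + 2.9/2 = 4.55 m.
Total vertical stress at mid-clay: σ_v = 19.1×3.1 + 17.9×1.45 = 85.165 kPa.
Pore pressure: u = 9.81×(4.55 − 1.8) = 26.978 kPa.
Initial effective stress: σ'_0 = σ_v − u = 85.165 − 26.978 = 58.187 kPa.
Stress increase at mid-clay by the 2:1 spreading method:
Δσ = qBL/((B+z)(L+z)) = 296×2.3×3.8/((2.3+4.55)(3.8+4.55)) = 45.23 kPa
Final effective stress: σ'_f = 58.187 + 45.23 = 103.42 kPa.
σ'_f = 103.42 > σ'_p = 85.1 kPa, so the stress path crosses the preconsolidation pressure — recompression up to σ'_p, then virgin compression beyond:
S_c = H/(1+e₀)·[C_r·log₁₀(σ'_p/σ'_0) + C_c·log₁₀(σ'_f/σ'_p)]
    = 2.9/2.11 × [0.079×log₁₀(85.1/58.187) + 0.21×log₁₀(103.42/85.1)]
    = 1.3744 × [0.013043 + 0.017782] = 0.04237 m

S_c ≈ 42.4 mm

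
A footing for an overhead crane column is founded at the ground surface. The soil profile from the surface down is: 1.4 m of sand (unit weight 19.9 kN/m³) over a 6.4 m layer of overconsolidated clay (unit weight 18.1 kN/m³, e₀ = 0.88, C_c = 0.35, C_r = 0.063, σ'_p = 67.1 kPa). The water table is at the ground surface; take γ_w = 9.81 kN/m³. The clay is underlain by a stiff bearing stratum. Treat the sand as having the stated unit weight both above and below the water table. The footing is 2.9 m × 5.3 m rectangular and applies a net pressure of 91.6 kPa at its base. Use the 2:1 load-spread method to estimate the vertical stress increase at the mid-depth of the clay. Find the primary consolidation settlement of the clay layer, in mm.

Mid-depth of clay below the ground surface: z = 1.4 + 6.4/2 = 4.6 m.
Total vertical stress at mid-clay: σ_v = 19.9×1.4 + 18.1×3.2 = 85.78 kPa.
Pore pressure: u = 9.81×(4.6 − 0) = 45.126 kPa.
Initial effective stress: σ'_0 = σ_v − u = 85.78 − 45.126 = 40.654 kPa.
Stress increase at mid-clay by the 2:1 spreading method:
Δσ = qBL/((B+z)(L+z)) = 91.6×2.9×5.3/((2.9+4.6)(5.3+4.6)) = 18.962 kPa
Final effective stress: σ'_f = 40.654 + 18.962 = 59.616 kPa.
σ'_f = 59.616 ≤ σ'_p = 67.1 kPa, so the clay remains overconsolidated and only the recompression index applies:
S_c = C_r·H/(1+e₀)·log₁₀(σ'_f/σ'_0) = 0.063×6.4/1.88×log₁₀(59.616/40.654)
    = 0.21447 × 0.16626 = 0.03566 m

S_c ≈ 35.7 mm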